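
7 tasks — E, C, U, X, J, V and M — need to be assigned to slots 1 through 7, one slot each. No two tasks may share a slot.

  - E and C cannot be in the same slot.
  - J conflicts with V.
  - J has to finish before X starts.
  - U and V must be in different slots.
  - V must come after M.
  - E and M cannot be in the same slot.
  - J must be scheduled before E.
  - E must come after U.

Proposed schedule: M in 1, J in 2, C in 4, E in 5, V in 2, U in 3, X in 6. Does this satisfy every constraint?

E must come after U — holds.
E and C cannot be in the same slot — holds.
J must be scheduled before E — holds.
E and M cannot be in the same slot — holds.
J conflicts with V — violated.
No two tasks may share a slot — violated.
V must come after M — holds.
U and V must be in different slots — holds.
J has to finish before X starts — holds.

Invalid. J conflicts with V.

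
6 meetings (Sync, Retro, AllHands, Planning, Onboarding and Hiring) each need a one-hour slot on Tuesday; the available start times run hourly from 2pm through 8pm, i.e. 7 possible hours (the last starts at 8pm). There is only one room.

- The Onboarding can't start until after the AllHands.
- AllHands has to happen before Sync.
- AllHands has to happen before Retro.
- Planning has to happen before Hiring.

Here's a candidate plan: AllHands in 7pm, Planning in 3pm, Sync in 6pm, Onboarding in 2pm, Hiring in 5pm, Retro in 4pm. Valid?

The Onboarding can't start until after the AllHands — violated.
AllHands has to happen before Retro — violated.
There is only one room — holds.
AllHands has to happen before Sync — violated.
Planning has to happen before Hiring — holds.

No — it violates: The Onboarding can't start until after the AllHands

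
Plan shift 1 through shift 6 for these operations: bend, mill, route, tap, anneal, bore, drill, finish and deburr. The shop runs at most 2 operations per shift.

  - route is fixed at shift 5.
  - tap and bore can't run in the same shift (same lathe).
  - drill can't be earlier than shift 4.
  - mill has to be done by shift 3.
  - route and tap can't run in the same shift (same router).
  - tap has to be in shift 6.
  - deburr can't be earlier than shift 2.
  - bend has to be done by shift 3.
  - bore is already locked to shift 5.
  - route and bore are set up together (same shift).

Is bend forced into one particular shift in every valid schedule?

No

bend can be shift 1 (e.g. finish -> shift 3; route -> shift 5; drill -> shift 4; deburr -> shift 2; tap -> shift 6; bend -> shift 1; mill -> shift 1; anneal -> shift 2; bore -> shift 5) or shift 2 (e.g. bore in shift 5, bend in shift 2, anneal in shift 1, mill in shift 1, drill in shift 4, tap in shift 6, route in shift 5, deburr in shift 2, finish in shift 3).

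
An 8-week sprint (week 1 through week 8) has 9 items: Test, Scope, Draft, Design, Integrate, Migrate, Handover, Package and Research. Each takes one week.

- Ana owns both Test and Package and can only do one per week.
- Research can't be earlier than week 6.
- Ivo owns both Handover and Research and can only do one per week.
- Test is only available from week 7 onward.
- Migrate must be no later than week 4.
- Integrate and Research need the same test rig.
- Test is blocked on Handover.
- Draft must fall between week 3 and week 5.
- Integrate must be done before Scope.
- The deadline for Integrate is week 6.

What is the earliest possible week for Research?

Research is available from week 6.
Research at week 6 is achievable: Migrate -> week 1; Research -> week 6; Scope -> week 2; Design -> week 1; Test -> week 7; Package -> week 1; Integrate -> week 1; Handover -> week 1; Draft -> week 3.

week 6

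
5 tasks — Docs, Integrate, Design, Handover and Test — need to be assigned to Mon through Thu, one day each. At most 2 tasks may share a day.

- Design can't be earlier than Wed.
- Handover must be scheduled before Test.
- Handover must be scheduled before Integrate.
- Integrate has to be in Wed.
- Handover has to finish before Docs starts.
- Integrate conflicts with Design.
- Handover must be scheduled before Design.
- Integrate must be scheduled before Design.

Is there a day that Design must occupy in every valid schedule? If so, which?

Thu

Design's window is Wed–Thu.
Integrate is fixed at Wed, and Design can't share a day with Integrate.
So Design must be Thu.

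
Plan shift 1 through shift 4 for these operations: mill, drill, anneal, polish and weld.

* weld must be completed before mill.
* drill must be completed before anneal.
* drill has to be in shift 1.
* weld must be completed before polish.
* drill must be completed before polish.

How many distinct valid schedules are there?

42

Splitting on mill: it can be shift 2 (9), shift 3 (15), shift 4 (18). Listing each branch's schedules as (drill, anneal, polish, weld) by shift number:
mill=shift 2: (1,2,2,1) (1,2,3,1) (1,2,4,1) (1,3,2,1) (1,3,3,1) (1,3,4,1) (1,4,2,1) (1,4,3,1) (1,4,4,1) — 9.
mill=shift 3: (1,2,2,1) (1,2,3,1) (1,2,3,2) (1,2,4,1) (1,2,4,2) (1,3,2,1) (1,3,3,1) (1,3,3,2) (1,3,4,1) (1,3,4,2) (1,4,2,1) (1,4,3,1) (1,4,3,2) (1,4,4,1) (1,4,4,2) — 15.
mill=shift 4: (1,2,2,1) (1,2,3,1) (1,2,3,2) (1,2,4,1) (1,2,4,2) (1,2,4,3) (1,3,2,1) (1,3,3,1) (1,3,3,2) (1,3,4,1) (1,3,4,2) (1,3,4,3) (1,4,2,1) (1,4,3,1) (1,4,3,2) (1,4,4,1) (1,4,4,2) (1,4,4,3) — 18.
Summing: 9 + 15 + 18 = 42.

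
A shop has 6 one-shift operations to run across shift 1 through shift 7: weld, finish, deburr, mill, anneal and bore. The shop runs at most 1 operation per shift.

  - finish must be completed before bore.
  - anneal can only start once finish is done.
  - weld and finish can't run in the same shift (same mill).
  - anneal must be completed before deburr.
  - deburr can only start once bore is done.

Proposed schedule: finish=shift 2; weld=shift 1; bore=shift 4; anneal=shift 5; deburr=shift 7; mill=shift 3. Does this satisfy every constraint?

The shop runs at most 1 operation per shift — holds.
finish must be completed before bore — holds.
anneal must be completed before deburr — holds.
deburr can only start once bore is done — holds.
weld and finish can't run in the same shift (same mill) — holds.
anneal can only start once finish is done — holds.

Yes, all constraints hold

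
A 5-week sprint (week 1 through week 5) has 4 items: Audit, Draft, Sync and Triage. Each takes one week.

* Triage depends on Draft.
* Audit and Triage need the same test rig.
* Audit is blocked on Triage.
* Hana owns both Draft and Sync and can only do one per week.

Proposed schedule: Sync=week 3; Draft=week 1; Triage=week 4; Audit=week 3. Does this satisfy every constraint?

No. Audit is blocked on Triage is not satisfied.

Audit is blocked on Triage — violated.
Triage depends on Draft — holds.
Hana owns both Draft and Sync and can only do one per week — holds.
Audit and Triage need the same test rig — holds.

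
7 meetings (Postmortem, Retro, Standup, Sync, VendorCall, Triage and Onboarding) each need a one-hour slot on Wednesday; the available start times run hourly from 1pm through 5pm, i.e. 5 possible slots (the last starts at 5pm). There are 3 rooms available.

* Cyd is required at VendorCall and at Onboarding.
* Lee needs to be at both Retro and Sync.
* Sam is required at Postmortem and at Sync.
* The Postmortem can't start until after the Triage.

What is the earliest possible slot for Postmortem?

Precedence pushes Postmortem to at least 2pm.
Postmortem at 2pm is achievable: VendorCall in 2pm, Standup in 1pm, Triage in 1pm, Postmortem in 2pm, Sync in 3pm, Retro in 1pm, Onboarding in 3pm.

2pm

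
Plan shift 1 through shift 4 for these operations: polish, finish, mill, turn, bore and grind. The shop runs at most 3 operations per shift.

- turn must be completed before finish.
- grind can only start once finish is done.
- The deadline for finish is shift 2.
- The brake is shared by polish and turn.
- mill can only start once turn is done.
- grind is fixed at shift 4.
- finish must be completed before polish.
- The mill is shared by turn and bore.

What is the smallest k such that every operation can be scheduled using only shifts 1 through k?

The precedence chain requires at least 3 distinct shifts.
With at most 3 per shift and 6 operations, at least 2 shifts are needed.
grind can't be placed before shift 4, so the schedule must run through at least shift 4.
4 works (last occupied shift: shift 4): for example finish -> shift 2; polish -> shift 3; bore -> shift 2; grind -> shift 4; mill -> shift 2; turn -> shift 1.

4 shifts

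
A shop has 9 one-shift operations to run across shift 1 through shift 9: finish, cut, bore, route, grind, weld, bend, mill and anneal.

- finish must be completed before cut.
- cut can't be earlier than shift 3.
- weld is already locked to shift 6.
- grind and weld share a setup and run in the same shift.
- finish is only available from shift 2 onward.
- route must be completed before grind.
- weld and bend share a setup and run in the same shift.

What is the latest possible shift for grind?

shift 6

Grind must be in the same shift as weld, which can't be before shift 6, so grind is at least shift 6; grind must be in the same shift as weld, which can't be after shift 6, so grind is at most shift 6.
grind at shift 6 is achievable: route -> shift 1, grind -> shift 6, mill -> shift 1, bore -> shift 1, cut -> shift 3, weld -> shift 6, bend -> shift 6, anneal -> shift 1, finish -> shift 2.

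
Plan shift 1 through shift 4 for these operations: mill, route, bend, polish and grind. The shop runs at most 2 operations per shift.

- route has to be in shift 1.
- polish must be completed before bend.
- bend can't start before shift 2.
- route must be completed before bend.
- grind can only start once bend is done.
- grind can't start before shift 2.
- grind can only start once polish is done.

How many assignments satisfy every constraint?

Splitting on mill: it can be shift 1 (1), shift 2 (4), shift 3 (4), shift 4 (4). Listing each branch's schedules as (route, bend, polish, grind) by shift number:
mill=shift 1: (1,3,2,4) — 1.
mill=shift 2: (1,2,1,3) (1,2,1,4) (1,3,1,4) (1,3,2,4) — 4.
mill=shift 3: (1,2,1,3) (1,2,1,4) (1,3,1,4) (1,3,2,4) — 4.
mill=shift 4: (1,2,1,3) (1,2,1,4) (1,3,1,4) (1,3,2,4) — 4.
Summing: 1 + 4 + 4 + 4 = 13.

13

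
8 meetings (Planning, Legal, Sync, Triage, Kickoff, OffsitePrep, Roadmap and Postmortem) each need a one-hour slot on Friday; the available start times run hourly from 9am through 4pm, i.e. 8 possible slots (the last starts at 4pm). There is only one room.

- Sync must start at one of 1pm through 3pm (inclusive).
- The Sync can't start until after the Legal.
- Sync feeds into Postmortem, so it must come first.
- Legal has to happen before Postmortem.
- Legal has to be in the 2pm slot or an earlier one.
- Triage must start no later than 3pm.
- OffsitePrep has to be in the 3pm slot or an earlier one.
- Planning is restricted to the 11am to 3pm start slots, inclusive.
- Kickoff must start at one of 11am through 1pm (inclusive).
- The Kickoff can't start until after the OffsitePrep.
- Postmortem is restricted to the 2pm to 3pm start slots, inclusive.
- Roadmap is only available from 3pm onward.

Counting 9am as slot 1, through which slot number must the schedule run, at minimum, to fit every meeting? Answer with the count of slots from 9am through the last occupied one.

The precedence chain requires at least 3 distinct slots.
With at most 1 per slot and 8 meetings, at least 8 slots are needed.
Roadmap can't be placed before 3pm — that is slot 7 counting from 9am — so the schedule must run through at least 7 slots.
8 works (last occupied slot: 4pm): for example Triage=3pm, Sync=1pm, Kickoff=11am, Postmortem=2pm, Legal=9am, Roadmap=4pm, OffsitePrep=10am, Planning=12pm.

8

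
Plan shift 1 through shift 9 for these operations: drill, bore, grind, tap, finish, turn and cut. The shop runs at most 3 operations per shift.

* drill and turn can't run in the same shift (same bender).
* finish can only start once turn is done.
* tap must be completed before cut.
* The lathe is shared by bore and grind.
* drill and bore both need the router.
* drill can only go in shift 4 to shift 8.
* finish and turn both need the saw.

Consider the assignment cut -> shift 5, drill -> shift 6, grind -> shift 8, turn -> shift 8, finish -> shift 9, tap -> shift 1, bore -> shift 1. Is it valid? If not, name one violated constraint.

Valid

tap must be completed before cut — holds.
finish can only start once turn is done — holds.
The shop runs at most 3 operations per shift — holds.
drill can only go in shift 4 to shift 8 — holds.
drill and turn can't run in the same shift (same bender) — holds.
drill and bore both need the router — holds.
The lathe is shared by bore and grind — holds.
finish and turn both need the saw — holds.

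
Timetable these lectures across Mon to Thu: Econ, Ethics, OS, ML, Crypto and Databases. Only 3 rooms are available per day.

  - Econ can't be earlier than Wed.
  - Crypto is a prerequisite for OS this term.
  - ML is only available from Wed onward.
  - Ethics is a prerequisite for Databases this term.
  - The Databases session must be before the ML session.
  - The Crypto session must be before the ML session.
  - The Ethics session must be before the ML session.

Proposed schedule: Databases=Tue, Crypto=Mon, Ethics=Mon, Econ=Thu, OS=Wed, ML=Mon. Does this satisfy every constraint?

Invalid. ML is only available from Wed onward.

ML is only available from Wed onward — violated.
Crypto is a prerequisite for OS this term — holds.
The Ethics session must be before the ML session — violated.
The Crypto session must be before the ML session — violated.
Ethics is a prerequisite for Databases this term — holds.
The Databases session must be before the ML session — violated.
Econ can't be earlier than Wed — holds.
Only 3 rooms are available per day — holds.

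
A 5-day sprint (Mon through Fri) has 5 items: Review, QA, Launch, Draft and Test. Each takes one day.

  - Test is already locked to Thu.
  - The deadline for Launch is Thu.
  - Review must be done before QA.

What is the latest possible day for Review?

Downstream work caps Review at Thu.
Review at Thu is achievable: Test -> Thu; QA -> Fri; Draft -> Mon; Review -> Thu; Launch -> Mon.

Thu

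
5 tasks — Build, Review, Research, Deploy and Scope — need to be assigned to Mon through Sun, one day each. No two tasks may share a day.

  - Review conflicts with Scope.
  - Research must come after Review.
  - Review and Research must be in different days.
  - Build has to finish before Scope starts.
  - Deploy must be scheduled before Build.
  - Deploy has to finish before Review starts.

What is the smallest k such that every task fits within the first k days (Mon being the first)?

The precedence chain requires at least 3 distinct days.
With at most 1 per day and 5 tasks, at least 5 days are needed.
5 works (last occupied day: Fri): for example Scope in Fri; Research in Thu; Review in Wed; Deploy in Mon; Build in Tue.

5 days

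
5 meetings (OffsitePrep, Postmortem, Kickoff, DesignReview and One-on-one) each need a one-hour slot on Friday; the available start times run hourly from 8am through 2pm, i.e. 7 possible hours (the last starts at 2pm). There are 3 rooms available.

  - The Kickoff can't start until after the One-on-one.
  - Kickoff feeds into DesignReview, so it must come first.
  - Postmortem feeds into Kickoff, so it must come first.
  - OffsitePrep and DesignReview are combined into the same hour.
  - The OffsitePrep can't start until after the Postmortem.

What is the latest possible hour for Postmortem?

12pm

Downstream work caps Postmortem at 12pm.
Postmortem at 12pm is achievable: Postmortem=12pm; Kickoff=1pm; One-on-one=8am; DesignReview=2pm; OffsitePrep=2pm.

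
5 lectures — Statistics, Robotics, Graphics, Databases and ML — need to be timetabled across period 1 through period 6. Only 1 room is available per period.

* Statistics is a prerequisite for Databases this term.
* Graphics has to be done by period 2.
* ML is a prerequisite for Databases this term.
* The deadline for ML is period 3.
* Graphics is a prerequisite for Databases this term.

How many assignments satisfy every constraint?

48

Splitting on Statistics: it can be period 1 (6), period 2 (6), period 3 (12), period 4 (16), period 5 (8). Listing each branch's schedules as (Robotics, Graphics, Databases, ML) by period number:
Statistics=period 1: (4,2,5,3) (4,2,6,3) (5,2,4,3) (5,2,6,3) (6,2,4,3) (6,2,5,3) — 6.
Statistics=period 2: (4,1,5,3) (4,1,6,3) (5,1,4,3) (5,1,6,3) (6,1,4,3) (6,1,5,3) — 6.
Statistics=period 3: (4,1,5,2) (4,1,6,2) (4,2,5,1) (4,2,6,1) (5,1,4,2) (5,1,6,2) (5,2,4,1) (5,2,6,1) (6,1,4,2) (6,1,5,2) (6,2,4,1) (6,2,5,1) — 12.
Statistics=period 4: (1,2,5,3) (1,2,6,3) (2,1,5,3) (2,1,6,3) (3,1,5,2) (3,1,6,2) (3,2,5,1) (3,2,6,1) (5,1,6,2) (5,1,6,3) (5,2,6,1) (5,2,6,3) (6,1,5,2) (6,1,5,3) (6,2,5,1) (6,2,5,3) — 16.
Statistics=period 5: (1,2,6,3) (2,1,6,3) (3,1,6,2) (3,2,6,1) (4,1,6,2) (4,1,6,3) (4,2,6,1) (4,2,6,3) — 8.
Summing: 6 + 6 + 12 + 16 + 8 = 48.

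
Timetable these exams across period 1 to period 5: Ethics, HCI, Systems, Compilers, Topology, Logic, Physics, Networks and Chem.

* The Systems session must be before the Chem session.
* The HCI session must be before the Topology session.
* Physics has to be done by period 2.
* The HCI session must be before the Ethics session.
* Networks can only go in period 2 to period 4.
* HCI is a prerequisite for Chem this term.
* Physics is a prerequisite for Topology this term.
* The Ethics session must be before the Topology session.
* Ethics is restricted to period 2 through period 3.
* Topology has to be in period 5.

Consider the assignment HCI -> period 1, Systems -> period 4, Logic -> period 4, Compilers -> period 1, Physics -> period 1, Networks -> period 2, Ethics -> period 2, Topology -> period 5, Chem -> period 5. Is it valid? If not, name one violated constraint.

Physics is a prerequisite for Topology this term — holds.
The HCI session must be before the Topology session — holds.
Networks can only go in period 2 to period 4 — holds.
Physics has to be done by period 2 — holds.
Ethics is restricted to period 2 through period 3 — holds.
The Ethics session must be before the Topology session — holds.
HCI is a prerequisite for Chem this term — holds.
Topology has to be in period 5 — holds.
The Systems session must be before the Chem session — holds.
The HCI session must be before the Ethics session — holds.

Yes, all constraints hold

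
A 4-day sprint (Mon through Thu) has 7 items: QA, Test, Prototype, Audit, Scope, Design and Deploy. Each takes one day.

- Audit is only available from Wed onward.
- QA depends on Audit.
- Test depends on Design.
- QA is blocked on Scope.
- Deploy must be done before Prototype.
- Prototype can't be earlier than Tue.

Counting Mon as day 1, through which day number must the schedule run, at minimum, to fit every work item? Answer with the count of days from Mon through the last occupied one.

4 days

The precedence chain requires at least 2 distinct days.
Propagating the time windows through the other constraints, QA can't land before Thu — that is day 4 counting from Mon — so the schedule must run through at least 4 days.
4 works (last occupied day: Thu): for example Prototype in Tue, Scope in Mon, Test in Tue, Audit in Wed, Deploy in Mon, QA in Thu, Design in Mon.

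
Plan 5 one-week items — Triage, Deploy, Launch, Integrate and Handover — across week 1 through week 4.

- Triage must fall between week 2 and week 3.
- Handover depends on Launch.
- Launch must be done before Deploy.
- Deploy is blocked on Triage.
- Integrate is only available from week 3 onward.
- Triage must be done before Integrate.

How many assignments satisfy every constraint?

28

Splitting on Triage: it can be week 2 (22), week 3 (6). Listing each branch's schedules as (Deploy, Launch, Integrate, Handover) by week number:
Triage=week 2: (3,1,3,2) (3,1,3,3) (3,1,3,4) (3,1,4,2) (3,1,4,3) (3,1,4,4) (3,2,3,3) (3,2,3,4) (3,2,4,3) (3,2,4,4) (4,1,3,2) (4,1,3,3) (4,1,3,4) (4,1,4,2) (4,1,4,3) (4,1,4,4) (4,2,3,3) (4,2,3,4) (4,2,4,3) (4,2,4,4) (4,3,3,4) (4,3,4,4) — 22.
Triage=week 3: (4,1,4,2) (4,1,4,3) (4,1,4,4) (4,2,4,3) (4,2,4,4) (4,3,4,4) — 6.
Summing: 22 + 6 = 28.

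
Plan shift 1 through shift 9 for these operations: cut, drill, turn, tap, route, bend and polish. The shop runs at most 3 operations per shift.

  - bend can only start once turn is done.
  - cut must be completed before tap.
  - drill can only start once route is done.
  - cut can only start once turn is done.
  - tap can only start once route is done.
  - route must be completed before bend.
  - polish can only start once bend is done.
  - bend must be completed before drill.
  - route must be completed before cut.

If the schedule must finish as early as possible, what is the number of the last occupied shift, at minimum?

The precedence chain requires at least 3 distinct shifts.
With at most 3 per shift and 7 operations, at least 3 shifts are needed.
3 works (last occupied shift: shift 3): for example polish in shift 3; turn in shift 1; cut in shift 2; drill in shift 3; bend in shift 2; route in shift 1; tap in shift 3.

3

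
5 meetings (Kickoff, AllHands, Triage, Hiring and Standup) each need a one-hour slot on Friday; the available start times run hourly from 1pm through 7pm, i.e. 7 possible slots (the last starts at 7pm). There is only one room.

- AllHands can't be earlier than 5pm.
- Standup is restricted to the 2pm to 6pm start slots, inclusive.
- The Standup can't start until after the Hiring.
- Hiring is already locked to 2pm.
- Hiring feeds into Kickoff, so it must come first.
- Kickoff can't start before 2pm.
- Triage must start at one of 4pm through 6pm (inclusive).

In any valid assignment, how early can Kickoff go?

3pm

Kickoff is available from 2pm; precedence pushes Kickoff to at least 3pm.
Kickoff at 3pm is achievable: Kickoff=3pm, AllHands=5pm, Hiring=2pm, Standup=6pm, Triage=4pm.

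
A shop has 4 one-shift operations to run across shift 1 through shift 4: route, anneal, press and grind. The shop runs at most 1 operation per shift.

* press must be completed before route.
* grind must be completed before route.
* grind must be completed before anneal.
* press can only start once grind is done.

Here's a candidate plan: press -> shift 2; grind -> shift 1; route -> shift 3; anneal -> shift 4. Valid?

press can only start once grind is done — holds.
grind must be completed before anneal — holds.
press must be completed before route — holds.
grind must be completed before route — holds.
The shop runs at most 1 operation per shift — holds.

Yes, all constraints hold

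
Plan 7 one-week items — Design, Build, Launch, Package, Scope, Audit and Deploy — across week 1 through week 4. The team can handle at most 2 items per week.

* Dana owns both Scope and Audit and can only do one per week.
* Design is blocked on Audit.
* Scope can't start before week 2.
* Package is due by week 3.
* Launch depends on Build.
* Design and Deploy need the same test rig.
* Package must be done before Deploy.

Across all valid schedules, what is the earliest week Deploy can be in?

Precedence pushes Deploy to at least week 2.
Deploy at week 2 is achievable: Scope -> week 2; Launch -> week 4; Package -> week 1; Design -> week 3; Audit -> week 1; Build -> week 3; Deploy -> week 2.

week 2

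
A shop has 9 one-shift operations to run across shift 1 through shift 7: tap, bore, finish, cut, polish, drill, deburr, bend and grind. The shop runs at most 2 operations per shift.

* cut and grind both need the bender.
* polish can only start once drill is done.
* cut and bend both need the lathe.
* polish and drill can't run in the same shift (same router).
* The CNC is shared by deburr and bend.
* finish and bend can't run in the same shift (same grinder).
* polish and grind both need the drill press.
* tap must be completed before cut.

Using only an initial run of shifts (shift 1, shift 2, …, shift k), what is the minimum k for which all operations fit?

5 shifts

The precedence chain requires at least 2 distinct shifts.
With at most 2 per shift and 9 operations, at least 5 shifts are needed.
5 works (last occupied shift: shift 5): for example cut in shift 2; polish in shift 2; drill in shift 1; bore in shift 3; tap in shift 1; deburr in shift 4; grind in shift 4; finish in shift 3; bend in shift 5.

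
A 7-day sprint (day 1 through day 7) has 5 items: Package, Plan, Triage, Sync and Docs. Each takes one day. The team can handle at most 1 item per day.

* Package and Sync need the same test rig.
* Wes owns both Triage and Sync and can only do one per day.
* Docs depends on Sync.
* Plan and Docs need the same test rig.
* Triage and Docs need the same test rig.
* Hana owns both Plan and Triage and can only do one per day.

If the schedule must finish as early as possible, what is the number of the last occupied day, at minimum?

The precedence chain requires at least 2 distinct days.
With at most 1 per day and 5 work items, at least 5 days are needed.
5 works (last occupied day: day 5): for example Sync in day 1; Docs in day 2; Plan in day 4; Triage in day 5; Package in day 3.

5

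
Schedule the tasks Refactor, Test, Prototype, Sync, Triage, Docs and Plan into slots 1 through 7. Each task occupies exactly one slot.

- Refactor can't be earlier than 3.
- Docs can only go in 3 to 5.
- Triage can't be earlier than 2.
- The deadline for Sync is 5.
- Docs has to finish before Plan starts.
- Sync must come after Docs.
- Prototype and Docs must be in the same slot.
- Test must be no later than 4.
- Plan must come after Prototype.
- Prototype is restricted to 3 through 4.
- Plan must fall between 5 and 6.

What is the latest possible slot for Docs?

4

Docs is available from 3; Docs's own window allows nothing later than 5; downstream work caps Docs at 4.
Docs at 4 is achievable: Plan=5, Triage=2, Sync=5, Refactor=3, Prototype=4, Docs=4, Test=1.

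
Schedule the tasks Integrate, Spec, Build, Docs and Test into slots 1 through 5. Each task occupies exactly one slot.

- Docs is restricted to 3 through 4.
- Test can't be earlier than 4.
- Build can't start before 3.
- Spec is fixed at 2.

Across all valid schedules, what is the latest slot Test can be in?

5

Test is available from 4.
Test at 5 is achievable: Docs in 3; Integrate in 1; Test in 5; Spec in 2; Build in 3.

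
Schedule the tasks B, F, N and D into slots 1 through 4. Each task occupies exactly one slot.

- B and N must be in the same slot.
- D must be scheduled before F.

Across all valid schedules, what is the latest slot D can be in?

3

Downstream work caps D at 3.
D at 3 is achievable: F -> 4; D -> 3; B -> 1; N -> 1.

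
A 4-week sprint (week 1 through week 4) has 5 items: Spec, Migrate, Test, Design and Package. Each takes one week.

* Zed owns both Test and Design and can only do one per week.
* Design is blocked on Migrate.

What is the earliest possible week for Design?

Precedence pushes Design to at least week 2.
Design at week 2 is achievable: Design=week 2, Test=week 1, Spec=week 1, Migrate=week 1, Package=week 1.

week 2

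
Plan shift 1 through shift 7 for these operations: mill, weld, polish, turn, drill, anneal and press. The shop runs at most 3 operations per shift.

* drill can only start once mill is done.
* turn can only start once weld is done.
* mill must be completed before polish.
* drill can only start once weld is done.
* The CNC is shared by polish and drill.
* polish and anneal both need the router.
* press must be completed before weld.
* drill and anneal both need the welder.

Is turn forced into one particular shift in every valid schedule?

turn can be shift 3 (e.g. turn in shift 3, weld in shift 2, drill in shift 3, anneal in shift 1, press in shift 1, mill in shift 1, polish in shift 2) or shift 4 (e.g. weld in shift 2, turn in shift 4, mill in shift 1, polish in shift 2, anneal in shift 1, press in shift 1, drill in shift 3).

No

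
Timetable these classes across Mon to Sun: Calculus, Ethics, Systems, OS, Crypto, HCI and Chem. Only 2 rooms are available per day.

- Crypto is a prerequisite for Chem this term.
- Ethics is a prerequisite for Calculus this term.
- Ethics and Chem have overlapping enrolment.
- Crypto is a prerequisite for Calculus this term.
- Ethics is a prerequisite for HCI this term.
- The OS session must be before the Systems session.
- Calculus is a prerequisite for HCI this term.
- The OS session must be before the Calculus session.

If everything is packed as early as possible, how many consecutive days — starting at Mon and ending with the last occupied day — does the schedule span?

The precedence chain requires at least 3 distinct days.
With at most 2 per day and 7 classes, at least 4 days are needed.
4 works (last occupied day: Thu): for example Calculus -> Wed, HCI -> Thu, Crypto -> Tue, OS -> Mon, Ethics -> Mon, Systems -> Tue, Chem -> Wed.

4 days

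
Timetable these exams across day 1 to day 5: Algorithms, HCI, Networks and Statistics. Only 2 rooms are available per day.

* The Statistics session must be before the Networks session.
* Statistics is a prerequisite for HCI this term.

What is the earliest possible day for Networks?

day 2

Precedence pushes Networks to at least day 2.
Networks at day 2 is achievable: HCI=day 2, Statistics=day 1, Networks=day 2, Algorithms=day 1.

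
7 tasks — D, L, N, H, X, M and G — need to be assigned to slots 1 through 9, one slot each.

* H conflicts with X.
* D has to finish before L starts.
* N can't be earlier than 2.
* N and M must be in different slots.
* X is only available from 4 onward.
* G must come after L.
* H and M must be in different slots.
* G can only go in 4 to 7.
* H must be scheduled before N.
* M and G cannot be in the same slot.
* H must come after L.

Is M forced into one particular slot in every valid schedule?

No

M can be 1 (e.g. M in 1; N in 4; D in 1; H in 3; X in 4; L in 2; G in 4) or 2 (e.g. G=4; L=2; D=1; N=4; H=3; X=4; M=2).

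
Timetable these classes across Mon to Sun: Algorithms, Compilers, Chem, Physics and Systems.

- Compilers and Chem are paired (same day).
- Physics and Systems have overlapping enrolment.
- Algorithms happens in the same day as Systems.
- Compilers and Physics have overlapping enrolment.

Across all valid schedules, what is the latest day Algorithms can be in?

Sun

Algorithms at Sun is achievable: Systems -> Sun, Chem -> Mon, Compilers -> Mon, Physics -> Tue, Algorithms -> Sun.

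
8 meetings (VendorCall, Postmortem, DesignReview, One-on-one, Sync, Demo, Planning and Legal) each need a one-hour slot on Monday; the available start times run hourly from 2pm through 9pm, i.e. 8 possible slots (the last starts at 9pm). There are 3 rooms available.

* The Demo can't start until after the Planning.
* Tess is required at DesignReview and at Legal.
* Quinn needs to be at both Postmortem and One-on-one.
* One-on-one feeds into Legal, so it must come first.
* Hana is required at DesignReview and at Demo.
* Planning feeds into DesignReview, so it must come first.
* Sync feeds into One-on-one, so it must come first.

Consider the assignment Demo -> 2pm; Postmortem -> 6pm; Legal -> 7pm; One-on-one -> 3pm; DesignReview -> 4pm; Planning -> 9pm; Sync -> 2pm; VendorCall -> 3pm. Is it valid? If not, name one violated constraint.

The Demo can't start until after the Planning — violated.
Planning feeds into DesignReview, so it must come first — violated.
There are 3 rooms available — holds.
Sync feeds into One-on-one, so it must come first — holds.
Quinn needs to be at both Postmortem and One-on-one — holds.
Hana is required at DesignReview and at Demo — holds.
Tess is required at DesignReview and at Legal — holds.
One-on-one feeds into Legal, so it must come first — holds.

No — it violates: The Demo can't start until after the Planning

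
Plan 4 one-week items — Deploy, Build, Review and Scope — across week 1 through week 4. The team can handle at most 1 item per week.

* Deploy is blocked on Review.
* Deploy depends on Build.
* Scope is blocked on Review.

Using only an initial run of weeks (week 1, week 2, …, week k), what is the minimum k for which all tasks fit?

The precedence chain requires at least 2 distinct weeks.
With at most 1 per week and 4 tasks, at least 4 weeks are needed.
4 works (last occupied week: week 4): for example Scope=week 4; Review=week 1; Build=week 2; Deploy=week 3.

4 weeks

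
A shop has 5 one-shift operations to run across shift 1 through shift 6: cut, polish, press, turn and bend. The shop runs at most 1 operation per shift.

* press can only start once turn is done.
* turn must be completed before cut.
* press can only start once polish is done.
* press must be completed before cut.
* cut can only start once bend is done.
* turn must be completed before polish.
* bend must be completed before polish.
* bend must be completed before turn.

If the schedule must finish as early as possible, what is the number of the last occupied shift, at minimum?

The precedence chain requires at least 5 distinct shifts.
With at most 1 per shift and 5 operations, at least 5 shifts are needed.
5 works (last occupied shift: shift 5): for example turn in shift 2; polish in shift 3; cut in shift 5; press in shift 4; bend in shift 1.

5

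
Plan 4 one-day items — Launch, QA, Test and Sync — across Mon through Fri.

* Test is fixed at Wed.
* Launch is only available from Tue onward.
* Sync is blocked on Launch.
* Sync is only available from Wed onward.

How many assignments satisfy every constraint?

Splitting on Launch: it can be Tue (15), Wed (10), Thu (5). Listing each branch's schedules as (QA, Test, Sync):
Launch=Tue: (Mon,Wed,Wed) (Mon,Wed,Thu) (Mon,Wed,Fri) (Tue,Wed,Wed) (Tue,Wed,Thu) (Tue,Wed,Fri) (Wed,Wed,Wed) (Wed,Wed,Thu) (Wed,Wed,Fri) (Thu,Wed,Wed) (Thu,Wed,Thu) (Thu,Wed,Fri) (Fri,Wed,Wed) (Fri,Wed,Thu) (Fri,Wed,Fri) — 15.
Launch=Wed: (Mon,Wed,Thu) (Mon,Wed,Fri) (Tue,Wed,Thu) (Tue,Wed,Fri) (Wed,Wed,Thu) (Wed,Wed,Fri) (Thu,Wed,Thu) (Thu,Wed,Fri) (Fri,Wed,Thu) (Fri,Wed,Fri) — 10.
Launch=Thu: (Mon,Wed,Fri) (Tue,Wed,Fri) (Wed,Wed,Fri) (Thu,Wed,Fri) (Fri,Wed,Fri) — 5.
Summing: 15 + 10 + 5 = 30.

30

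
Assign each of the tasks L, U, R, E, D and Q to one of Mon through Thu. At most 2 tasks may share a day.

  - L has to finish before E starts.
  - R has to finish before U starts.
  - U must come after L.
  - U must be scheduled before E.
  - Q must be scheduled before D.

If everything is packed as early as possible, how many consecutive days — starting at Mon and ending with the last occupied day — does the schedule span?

The precedence chain requires at least 3 distinct days.
With at most 2 per day and 6 tasks, at least 3 days are needed.
3 works (last occupied day: Wed): for example E=Wed; D=Wed; R=Mon; L=Mon; Q=Tue; U=Tue.

3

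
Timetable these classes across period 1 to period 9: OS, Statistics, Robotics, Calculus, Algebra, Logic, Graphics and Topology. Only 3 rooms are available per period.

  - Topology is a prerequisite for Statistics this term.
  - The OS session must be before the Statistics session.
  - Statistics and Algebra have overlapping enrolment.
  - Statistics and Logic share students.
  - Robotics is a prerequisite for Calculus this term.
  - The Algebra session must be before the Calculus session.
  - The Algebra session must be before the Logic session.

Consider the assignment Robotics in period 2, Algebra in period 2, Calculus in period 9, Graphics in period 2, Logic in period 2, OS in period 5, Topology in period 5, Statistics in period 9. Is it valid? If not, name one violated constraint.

Invalid. Only 3 rooms are available per period.

Robotics is a prerequisite for Calculus this term — holds.
The Algebra session must be before the Calculus session — holds.
Statistics and Algebra have overlapping enrolment — holds.
Topology is a prerequisite for Statistics this term — holds.
The Algebra session must be before the Logic session — violated.
Statistics and Logic share students — holds.
Only 3 rooms are available per period — violated.
The OS session must be before the Statistics session — holds.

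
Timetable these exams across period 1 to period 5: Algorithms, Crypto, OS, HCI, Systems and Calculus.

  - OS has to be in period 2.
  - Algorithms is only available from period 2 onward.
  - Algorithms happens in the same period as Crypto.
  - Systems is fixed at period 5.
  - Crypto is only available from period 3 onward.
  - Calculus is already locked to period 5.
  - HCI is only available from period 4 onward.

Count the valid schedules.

Splitting on Algorithms: it can be period 3 (2), period 4 (2), period 5 (2). Listing each branch's schedules as (Crypto, OS, HCI, Systems, Calculus) by period number:
Algorithms=period 3: (3,2,4,5,5) (3,2,5,5,5) — 2.
Algorithms=period 4: (4,2,4,5,5) (4,2,5,5,5) — 2.
Algorithms=period 5: (5,2,4,5,5) (5,2,5,5,5) — 2.
Summing: 2 + 2 + 2 = 6.

6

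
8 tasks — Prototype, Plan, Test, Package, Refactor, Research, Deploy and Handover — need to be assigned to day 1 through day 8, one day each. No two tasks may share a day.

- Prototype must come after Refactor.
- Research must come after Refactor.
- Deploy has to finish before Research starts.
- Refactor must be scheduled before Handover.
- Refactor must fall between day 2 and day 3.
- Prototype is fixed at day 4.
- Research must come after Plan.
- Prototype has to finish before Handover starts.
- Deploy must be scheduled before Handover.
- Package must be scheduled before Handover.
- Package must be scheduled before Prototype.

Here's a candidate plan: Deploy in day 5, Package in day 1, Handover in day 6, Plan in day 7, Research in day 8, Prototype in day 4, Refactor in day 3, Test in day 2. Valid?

Yes, all constraints hold

No two tasks may share a day — holds.
Package must be scheduled before Prototype — holds.
Refactor must be scheduled before Handover — holds.
Package must be scheduled before Handover — holds.
Research must come after Refactor — holds.
Deploy has to finish before Research starts — holds.
Deploy must be scheduled before Handover — holds.
Research must come after Plan — holds.
Prototype is fixed at day 4 — holds.
Prototype must come after Refactor — holds.
Prototype has to finish before Handover starts — holds.
Refactor must fall between day 2 and day 3 — holds.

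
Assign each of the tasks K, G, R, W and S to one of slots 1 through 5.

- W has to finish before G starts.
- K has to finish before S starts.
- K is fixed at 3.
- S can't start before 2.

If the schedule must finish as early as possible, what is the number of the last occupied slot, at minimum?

The precedence chain requires at least 2 distinct slots.
Propagating the time windows through the other constraints, S can't land before 4, so the schedule must run through at least slot 4.
4 works (last occupied slot: 4): for example R=1, G=2, K=3, W=1, S=4.

slot 4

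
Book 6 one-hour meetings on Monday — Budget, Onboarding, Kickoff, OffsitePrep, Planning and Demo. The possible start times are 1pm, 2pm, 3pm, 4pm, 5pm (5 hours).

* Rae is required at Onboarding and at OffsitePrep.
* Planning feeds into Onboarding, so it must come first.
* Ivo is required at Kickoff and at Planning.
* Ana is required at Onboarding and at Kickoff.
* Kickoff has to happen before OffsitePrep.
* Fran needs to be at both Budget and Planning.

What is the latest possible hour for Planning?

Downstream work caps Planning at 4pm.
Planning at 4pm is achievable: OffsitePrep -> 2pm, Kickoff -> 1pm, Planning -> 4pm, Onboarding -> 5pm, Budget -> 1pm, Demo -> 1pm.

4pm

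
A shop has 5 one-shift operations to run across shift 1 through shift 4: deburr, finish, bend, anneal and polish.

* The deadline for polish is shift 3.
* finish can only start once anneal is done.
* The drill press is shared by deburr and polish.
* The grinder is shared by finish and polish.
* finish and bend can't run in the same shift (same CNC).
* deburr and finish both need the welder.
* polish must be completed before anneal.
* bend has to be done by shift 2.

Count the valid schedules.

Splitting on deburr: it can be shift 1 (2), shift 2 (6), shift 3 (6), shift 4 (2). Listing each branch's schedules as (finish, bend, anneal, polish) by shift number:
deburr=shift 1: (4,1,3,2) (4,2,3,2) — 2.
deburr=shift 2: (3,1,2,1) (3,2,2,1) (4,1,2,1) (4,1,3,1) (4,2,2,1) (4,2,3,1) — 6.
deburr=shift 3: (4,1,2,1) (4,1,3,1) (4,1,3,2) (4,2,2,1) (4,2,3,1) (4,2,3,2) — 6.
deburr=shift 4: (3,1,2,1) (3,2,2,1) — 2.
Summing: 2 + 6 + 6 + 2 = 16.

16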